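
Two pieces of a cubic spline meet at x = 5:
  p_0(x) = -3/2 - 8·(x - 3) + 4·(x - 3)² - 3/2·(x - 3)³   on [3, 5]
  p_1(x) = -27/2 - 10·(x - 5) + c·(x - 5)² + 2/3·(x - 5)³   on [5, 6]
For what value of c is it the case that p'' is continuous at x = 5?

p_0''(x) = 8 - 9·(x - 3), so p_0''(5) = -10. On the right, p_1''(5) = 2c, so c = -5.

-5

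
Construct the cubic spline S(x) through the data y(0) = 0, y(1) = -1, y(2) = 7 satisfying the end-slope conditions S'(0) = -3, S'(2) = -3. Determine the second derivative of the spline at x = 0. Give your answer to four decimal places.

Write M_i for S''(x_i). With h_i = 1, 1 and divided differences Δ_i = -1, 8, the continuity of S' gives the tridiagonal system
  1·M_0 + 4·M_1 + 1·M_2 = 6(Δ_1 - Δ_0) = 54
Clamped end conditions give two more equations: 2h_0·M_0 + h_0·M_1 = 6(Δ_0 - S'(0)) = 12 and h_1·M_1 + 2h_1·M_2 = 6(S'(2) - Δ_1) = -66.
Solving the tridiagonal system: M_0 = -15/2, M_1 = 27, M_2 = -93/2.

-7.5000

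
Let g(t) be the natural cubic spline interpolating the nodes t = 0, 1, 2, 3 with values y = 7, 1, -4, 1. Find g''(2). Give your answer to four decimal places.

Let σ_i = g''(x_i). Step sizes h_i = 1, 1, 1; slopes of the chords Δ_i = (y_(i+1) - y_i)/h_i = -6, -5, 5.
  1·σ_0 + 4·σ_1 + 1·σ_2 = 6(Δ_1 - Δ_0) = 6
  1·σ_1 + 4·σ_2 + 1·σ_3 = 6(Δ_2 - Δ_1) = 60
Natural end conditions: σ_0 = σ_3 = 0.
Solving the tridiagonal system: σ_0 = 0, σ_1 = -12/5, σ_2 = 78/5, σ_3 = 0.

15.6000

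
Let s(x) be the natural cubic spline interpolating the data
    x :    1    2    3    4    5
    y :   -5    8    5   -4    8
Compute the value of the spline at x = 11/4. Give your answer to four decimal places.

Let σ_i = s''(x_i). Step sizes h_i = 1, 1, 1, 1; slopes of the chords Δ_i = (y_(i+1) - y_i)/h_i = 13, -3, -9, 12.
  1·σ_0 + 4·σ_1 + 1·σ_2 = 6(Δ_1 - Δ_0) = -96
  1·σ_1 + 4·σ_2 + 1·σ_3 = 6(Δ_2 - Δ_1) = -36
  1·σ_2 + 4·σ_3 + 1·σ_4 = 6(Δ_3 - Δ_2) = 126
Natural end conditions: σ_0 = σ_4 = 0.
Forward elimination and back-substitution give σ_0 = 0, σ_1 = -585/28, σ_2 = -87/7, σ_3 = 969/28, σ_4 = 0.
On [2, 3], s(x) = 8 + 169/28·(x - 2) - 585/56·(x - 2)² + 79/56·(x - 2)³.
With (x - 2) = 3/4: s(11/4) = 25969/3584.

7.2458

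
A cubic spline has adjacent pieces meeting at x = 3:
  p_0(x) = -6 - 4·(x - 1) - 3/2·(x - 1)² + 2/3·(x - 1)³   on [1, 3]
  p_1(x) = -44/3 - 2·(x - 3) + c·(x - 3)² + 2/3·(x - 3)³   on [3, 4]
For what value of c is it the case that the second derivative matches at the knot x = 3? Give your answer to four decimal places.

2.5000

p_0''(x) = -3 + 4·(x - 1), so p_0''(3) = 5. On the right, p_1''(3) = 2c, so c = 5/2.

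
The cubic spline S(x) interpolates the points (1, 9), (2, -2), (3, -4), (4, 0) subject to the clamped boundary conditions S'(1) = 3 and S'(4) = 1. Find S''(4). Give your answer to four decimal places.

-11.7333

Let m_i = S''(x_i). Step sizes h_i = 1, 1, 1; slopes of the chords Δ_i = (y_(i+1) - y_i)/h_i = -11, -2, 4.
  1·m_0 + 4·m_1 + 1·m_2 = 6(Δ_1 - Δ_0) = 54
  1·m_1 + 4·m_2 + 1·m_3 = 6(Δ_2 - Δ_1) = 36
Clamped end conditions give two more equations: 2h_0·m_0 + h_0·m_1 = 6(Δ_0 - S'(1)) = -84 and h_2·m_2 + 2h_2·m_3 = 6(S'(4) - Δ_2) = -18.
Forward elimination and back-substitution give m_0 = -824/15, m_1 = 388/15, m_2 = 82/15, m_3 = -176/15.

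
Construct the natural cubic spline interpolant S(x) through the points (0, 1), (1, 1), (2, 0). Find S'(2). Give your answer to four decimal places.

-1.2500

With m_i denoting the second derivative at x_i, h_i = 1, 1, and Δ_i = (y_(i+1) − y_i)/h_i = 0, -1:
  1·m_0 + 4·m_1 + 1·m_2 = 6(Δ_1 - Δ_0) = -6
Natural end conditions: m_0 = m_2 = 0.
Hence m_0 = 0, m_1 = -3/2, m_2 = 0.
On [1, 2], S'(x) = b_1 + 2c_1·(x - 1) + 3d_1·(x - 1)² with b_1 = Δ_1 - h_1(2m_1 + m_2)/6 = -1/2, c_1 = m_1/2 = -3/4, d_1 = (m_2 - m_1)/(6h_1) = 1/4. So S'(2) = -5/4.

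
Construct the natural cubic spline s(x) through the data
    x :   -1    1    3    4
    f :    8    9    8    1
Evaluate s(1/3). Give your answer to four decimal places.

8.4310

Write σ_i for s''(x_i). With h_i = 2, 2, 1 and divided differences Δ_i = 1/2, -1/2, -7, the continuity of s' gives the tridiagonal system
  2·σ_0 + 8·σ_1 + 2·σ_2 = 6(Δ_1 - Δ_0) = -6
  2·σ_1 + 6·σ_2 + 1·σ_3 = 6(Δ_2 - Δ_1) = -39
Natural end conditions: σ_0 = σ_3 = 0.
Forward elimination and back-substitution give σ_0 = 0, σ_1 = 21/22, σ_2 = -75/11, σ_3 = 0.
On [-1, 1], s(x) = 8 + 2/11·(x + 1) + 0·(x + 1)² + 7/88·(x + 1)³.
With (x + 1) = 4/3: s(1/3) = 2504/297.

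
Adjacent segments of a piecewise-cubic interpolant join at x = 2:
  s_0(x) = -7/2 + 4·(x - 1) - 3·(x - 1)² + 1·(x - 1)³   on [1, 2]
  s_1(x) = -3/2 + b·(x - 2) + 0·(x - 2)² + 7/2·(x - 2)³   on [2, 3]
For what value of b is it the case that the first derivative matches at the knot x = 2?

1

s_0'(x) = 4 - 6·(x - 1) + 3·(x - 1)², so s_0'(2) = 1. On the right, s_1'(2) = b, so b = 1.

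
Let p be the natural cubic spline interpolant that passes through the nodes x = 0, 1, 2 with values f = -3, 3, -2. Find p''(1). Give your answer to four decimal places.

-16.5000

Let M_i = p''(x_i). Step sizes h_i = 1, 1; slopes of the chords Δ_i = (y_(i+1) - y_i)/h_i = 6, -5.
  1·M_0 + 4·M_1 + 1·M_2 = 6(Δ_1 - Δ_0) = -66
Natural end conditions: M_0 = M_2 = 0.
Hence M_0 = 0, M_1 = -33/2, M_2 = 0.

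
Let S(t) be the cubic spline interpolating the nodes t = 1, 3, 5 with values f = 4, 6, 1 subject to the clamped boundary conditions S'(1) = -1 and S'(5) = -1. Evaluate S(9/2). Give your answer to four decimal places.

2.0039

Let m_i = S''(x_i). Step sizes h_i = 2, 2; slopes of the chords Δ_i = (y_(i+1) - y_i)/h_i = 1, -5/2.
  2·m_0 + 8·m_1 + 2·m_2 = 6(Δ_1 - Δ_0) = -21
Clamped end conditions give two more equations: 2h_0·m_0 + h_0·m_1 = 6(Δ_0 - S'(1)) = 12 and h_1·m_1 + 2h_1·m_2 = 6(S'(5) - Δ_1) = 9.
Solving the tridiagonal system: m_0 = 45/8, m_1 = -21/4, m_2 = 39/8.
On [3, 5], S(t) = 6 - 5/8·(t - 3) - 21/8·(t - 3)² + 27/32·(t - 3)³.
With (t - 3) = 3/2: S(9/2) = 513/256.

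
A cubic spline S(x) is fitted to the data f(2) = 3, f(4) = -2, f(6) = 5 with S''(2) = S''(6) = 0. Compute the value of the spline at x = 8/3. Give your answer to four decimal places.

0.4444

Let M_i = S''(x_i). Step sizes h_i = 2, 2; slopes of the chords Δ_i = (y_(i+1) - y_i)/h_i = -5/2, 7/2.
  2·M_0 + 8·M_1 + 2·M_2 = 6(Δ_1 - Δ_0) = 36
Natural end conditions: M_0 = M_2 = 0.
Forward elimination and back-substitution give M_0 = 0, M_1 = 9/2, M_2 = 0.
On [2, 4], S(x) = 3 - 4·(x - 2) + 0·(x - 2)² + 3/8·(x - 2)³.
With (x - 2) = 2/3: S(8/3) = 4/9.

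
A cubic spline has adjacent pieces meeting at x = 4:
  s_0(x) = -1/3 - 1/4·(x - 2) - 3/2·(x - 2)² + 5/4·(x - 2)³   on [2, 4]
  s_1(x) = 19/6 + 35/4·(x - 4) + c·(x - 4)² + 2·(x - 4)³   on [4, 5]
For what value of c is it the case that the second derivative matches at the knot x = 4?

6

s_0''(x) = -3 + 15/2·(x - 2), so s_0''(4) = 12. On the right, s_1''(4) = 2c, so c = 6.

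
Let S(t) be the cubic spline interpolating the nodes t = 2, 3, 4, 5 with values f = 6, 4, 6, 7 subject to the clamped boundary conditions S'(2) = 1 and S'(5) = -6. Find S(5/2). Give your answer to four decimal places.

Put σ_i = S'' at the i-th knot. Here h = (1, 1, 1) and Δ = (-2, 2, 1), so the interior equations h_(i-1)·σ_(i-1) + 2(h_(i-1)+h_i)·σ_i + h_i·σ_(i+1) = 6(Δ_i − Δ_(i-1)) read
  1·σ_0 + 4·σ_1 + 1·σ_2 = 6(Δ_1 - Δ_0) = 24
  1·σ_1 + 4·σ_2 + 1·σ_3 = 6(Δ_2 - Δ_1) = -6
Clamped end conditions give two more equations: 2h_0·σ_0 + h_0·σ_1 = 6(Δ_0 - S'(2)) = -18 and h_2·σ_2 + 2h_2·σ_3 = 6(S'(5) - Δ_2) = -42.
Solving the tridiagonal system: σ_0 = -202/15, σ_1 = 134/15, σ_2 = 26/15, σ_3 = -328/15.
On [2, 3], S(t) = 6 + 1·(t - 2) - 101/15·(t - 2)² + 56/15·(t - 2)³.
With (t - 2) = 1/2: S(5/2) = 317/60.

5.2833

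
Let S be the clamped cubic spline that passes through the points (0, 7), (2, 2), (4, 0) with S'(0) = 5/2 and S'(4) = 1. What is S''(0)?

-9

Let m_i = S''(x_i). Step sizes h_i = 2, 2; slopes of the chords Δ_i = (y_(i+1) - y_i)/h_i = -5/2, -1.
  2·m_0 + 8·m_1 + 2·m_2 = 6(Δ_1 - Δ_0) = 9
Clamped end conditions give two more equations: 2h_0·m_0 + h_0·m_1 = 6(Δ_0 - S'(0)) = -30 and h_1·m_1 + 2h_1·m_2 = 6(S'(4) - Δ_1) = 12.
Forward elimination and back-substitution give m_0 = -9, m_1 = 3, m_2 = 3/2.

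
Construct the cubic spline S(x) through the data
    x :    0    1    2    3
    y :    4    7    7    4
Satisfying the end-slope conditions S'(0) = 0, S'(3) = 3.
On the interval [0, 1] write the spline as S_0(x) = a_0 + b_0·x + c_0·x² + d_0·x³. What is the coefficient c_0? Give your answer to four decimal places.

Let m_i = S''(x_i). Step sizes h_i = 1, 1, 1; slopes of the chords Δ_i = (y_(i+1) - y_i)/h_i = 3, 0, -3.
  1·m_0 + 4·m_1 + 1·m_2 = 6(Δ_1 - Δ_0) = -18
  1·m_1 + 4·m_2 + 1·m_3 = 6(Δ_2 - Δ_1) = -18
Clamped end conditions give two more equations: 2h_0·m_0 + h_0·m_1 = 6(Δ_0 - S'(0)) = 18 and h_2·m_2 + 2h_2·m_3 = 6(S'(3) - Δ_2) = 36.
Forward elimination and back-substitution give m_0 = 58/5, m_1 = -26/5, m_2 = -44/5, m_3 = 112/5.
On [0, 1], with S_0(x) = a_0 + b_0·x + c_0·x² + d_0·x³: c_0 = m_0/2 = 29/5, d_0 = (m_1 - m_0)/(6h_0) = -14/5, b_0 = Δ_0 - h_0(2m_0 + m_1)/6 = 0.

5.8000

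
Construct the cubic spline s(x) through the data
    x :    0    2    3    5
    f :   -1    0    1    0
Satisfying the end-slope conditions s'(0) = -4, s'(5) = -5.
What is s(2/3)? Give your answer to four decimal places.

Write M_i for s''(x_i). With h_i = 2, 1, 2 and divided differences Δ_i = 1/2, 1, -1/2, the continuity of s' gives the tridiagonal system
  2·M_0 + 6·M_1 + 1·M_2 = 6(Δ_1 - Δ_0) = 3
  1·M_1 + 6·M_2 + 2·M_3 = 6(Δ_2 - Δ_1) = -9
Clamped end conditions give two more equations: 2h_0·M_0 + h_0·M_1 = 6(Δ_0 - s'(0)) = 27 and h_2·M_2 + 2h_2·M_3 = 6(s'(5) - Δ_2) = -27.
Solving the tridiagonal system: M_0 = 127/16, M_1 = -19/8, M_2 = 11/8, M_3 = -119/16.
On [0, 2], s(x) = -1 - 4·x + 127/32·x² - 55/64·x³.
With x = 2/3: s(2/3) = -233/108.

-2.1574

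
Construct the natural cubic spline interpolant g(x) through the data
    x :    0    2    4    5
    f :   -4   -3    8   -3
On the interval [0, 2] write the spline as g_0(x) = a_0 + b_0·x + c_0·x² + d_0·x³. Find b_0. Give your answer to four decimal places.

Let σ_i = g''(x_i). Step sizes h_i = 2, 2, 1; slopes of the chords Δ_i = (y_(i+1) - y_i)/h_i = 1/2, 11/2, -11.
  2·σ_0 + 8·σ_1 + 2·σ_2 = 6(Δ_1 - Δ_0) = 30
  2·σ_1 + 6·σ_2 + 1·σ_3 = 6(Δ_2 - Δ_1) = -99
Natural end conditions: σ_0 = σ_3 = 0.
Solving the tridiagonal system: σ_0 = 0, σ_1 = 189/22, σ_2 = -213/11, σ_3 = 0.
On [0, 2], with g_0(x) = a_0 + b_0·x + c_0·x² + d_0·x³: c_0 = σ_0/2 = 0, d_0 = (σ_1 - σ_0)/(6h_0) = 63/88, b_0 = Δ_0 - h_0(2σ_0 + σ_1)/6 = -26/11.

-2.3636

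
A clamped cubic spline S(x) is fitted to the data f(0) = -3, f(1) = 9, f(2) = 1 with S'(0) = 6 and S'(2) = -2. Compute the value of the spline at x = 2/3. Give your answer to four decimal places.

Put σ_i = S'' at the i-th knot. Here h = (1, 1) and Δ = (12, -8), so the interior equations h_(i-1)·σ_(i-1) + 2(h_(i-1)+h_i)·σ_i + h_i·σ_(i+1) = 6(Δ_i − Δ_(i-1)) read
  1·σ_0 + 4·σ_1 + 1·σ_2 = 6(Δ_1 - Δ_0) = -120
Clamped end conditions give two more equations: 2h_0·σ_0 + h_0·σ_1 = 6(Δ_0 - S'(0)) = 36 and h_1·σ_1 + 2h_1·σ_2 = 6(S'(2) - Δ_1) = 36.
Solving: σ_0 = 44, σ_1 = -52, σ_2 = 44.
On [0, 1], S(x) = -3 + 6·x + 22·x² - 16·x³.
With x = 2/3: S(2/3) = 163/27.

6.0370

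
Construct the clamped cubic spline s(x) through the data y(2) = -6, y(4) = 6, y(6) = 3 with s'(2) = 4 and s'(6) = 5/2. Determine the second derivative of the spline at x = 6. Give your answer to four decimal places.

11.2500

Let m_i = s''(x_i). Step sizes h_i = 2, 2; slopes of the chords Δ_i = (y_(i+1) - y_i)/h_i = 6, -3/2.
  2·m_0 + 8·m_1 + 2·m_2 = 6(Δ_1 - Δ_0) = -45
Clamped end conditions give two more equations: 2h_0·m_0 + h_0·m_1 = 6(Δ_0 - s'(2)) = 12 and h_1·m_1 + 2h_1·m_2 = 6(s'(6) - Δ_1) = 24.
Solving: m_0 = 33/4, m_1 = -21/2, m_2 = 45/4.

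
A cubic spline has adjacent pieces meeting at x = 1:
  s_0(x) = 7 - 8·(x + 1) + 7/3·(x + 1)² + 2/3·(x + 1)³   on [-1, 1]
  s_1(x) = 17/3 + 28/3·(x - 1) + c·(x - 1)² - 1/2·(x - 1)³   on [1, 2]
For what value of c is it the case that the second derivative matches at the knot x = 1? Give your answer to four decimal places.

6.3333

s_0''(x) = 14/3 + 4·(x + 1), so s_0''(1) = 38/3. On the right, s_1''(1) = 2c, so c = 19/3.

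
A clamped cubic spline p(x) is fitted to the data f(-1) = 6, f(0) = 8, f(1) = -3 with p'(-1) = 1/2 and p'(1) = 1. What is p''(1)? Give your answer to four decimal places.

55.7500

With M_i denoting the second derivative at x_i, h_i = 1, 1, and Δ_i = (y_(i+1) − y_i)/h_i = 2, -11:
  1·M_0 + 4·M_1 + 1·M_2 = 6(Δ_1 - Δ_0) = -78
Clamped end conditions give two more equations: 2h_0·M_0 + h_0·M_1 = 6(Δ_0 - p'(-1)) = 9 and h_1·M_1 + 2h_1·M_2 = 6(p'(1) - Δ_1) = 72.
Solving: M_0 = 97/4, M_1 = -79/2, M_2 = 223/4.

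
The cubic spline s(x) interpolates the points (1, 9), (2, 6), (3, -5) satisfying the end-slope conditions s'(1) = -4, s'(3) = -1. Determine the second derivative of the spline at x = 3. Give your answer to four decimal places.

Write σ_i for s''(x_i). With h_i = 1, 1 and divided differences Δ_i = -3, -11, the continuity of s' gives the tridiagonal system
  1·σ_0 + 4·σ_1 + 1·σ_2 = 6(Δ_1 - Δ_0) = -48
Clamped end conditions give two more equations: 2h_0·σ_0 + h_0·σ_1 = 6(Δ_0 - s'(1)) = 6 and h_1·σ_1 + 2h_1·σ_2 = 6(s'(3) - Δ_1) = 60.
Hence σ_0 = 33/2, σ_1 = -27, σ_2 = 87/2.

43.5000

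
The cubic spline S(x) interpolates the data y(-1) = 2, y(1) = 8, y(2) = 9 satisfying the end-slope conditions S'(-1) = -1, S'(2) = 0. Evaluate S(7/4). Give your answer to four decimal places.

8.9688

Let M_i = S''(x_i). Step sizes h_i = 2, 1; slopes of the chords Δ_i = (y_(i+1) - y_i)/h_i = 3, 1.
  2·M_0 + 6·M_1 + 1·M_2 = 6(Δ_1 - Δ_0) = -12
Clamped end conditions give two more equations: 2h_0·M_0 + h_0·M_1 = 6(Δ_0 - S'(-1)) = 24 and h_1·M_1 + 2h_1·M_2 = 6(S'(2) - Δ_1) = -6.
Forward elimination and back-substitution give M_0 = 25/3, M_1 = -14/3, M_2 = -2/3.
On [1, 2], S(x) = 8 + 8/3·(x - 1) - 7/3·(x - 1)² + 2/3·(x - 1)³.
With (x - 1) = 3/4: S(7/4) = 287/32.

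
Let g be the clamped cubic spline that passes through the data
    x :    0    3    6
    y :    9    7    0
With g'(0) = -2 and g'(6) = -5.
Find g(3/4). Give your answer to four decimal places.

Let m_i = g''(x_i). Step sizes h_i = 3, 3; slopes of the chords Δ_i = (y_(i+1) - y_i)/h_i = -2/3, -7/3.
  3·m_0 + 12·m_1 + 3·m_2 = 6(Δ_1 - Δ_0) = -10
Clamped end conditions give two more equations: 2h_0·m_0 + h_0·m_1 = 6(Δ_0 - g'(0)) = 8 and h_1·m_1 + 2h_1·m_2 = 6(g'(6) - Δ_1) = -16.
Forward elimination and back-substitution give m_0 = 5/3, m_1 = -2/3, m_2 = -7/3.
On [0, 3], g(x) = 9 - 2·x + 5/6·x² - 7/54·x³.
With x = 3/4: g(3/4) = 1013/128.

7.9141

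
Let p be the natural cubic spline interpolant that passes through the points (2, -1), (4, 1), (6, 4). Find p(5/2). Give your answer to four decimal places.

Put M_i = p'' at the i-th knot. Here h = (2, 2) and Δ = (1, 3/2), so the interior equations h_(i-1)·M_(i-1) + 2(h_(i-1)+h_i)·M_i + h_i·M_(i+1) = 6(Δ_i − Δ_(i-1)) read
  2·M_0 + 8·M_1 + 2·M_2 = 6(Δ_1 - Δ_0) = 3
Natural end conditions: M_0 = M_2 = 0.
Hence M_0 = 0, M_1 = 3/8, M_2 = 0.
On [2, 4], p(x) = -1 + 7/8·(x - 2) + 0·(x - 2)² + 1/32·(x - 2)³.
With (x - 2) = 1/2: p(5/2) = -143/256.

-0.5586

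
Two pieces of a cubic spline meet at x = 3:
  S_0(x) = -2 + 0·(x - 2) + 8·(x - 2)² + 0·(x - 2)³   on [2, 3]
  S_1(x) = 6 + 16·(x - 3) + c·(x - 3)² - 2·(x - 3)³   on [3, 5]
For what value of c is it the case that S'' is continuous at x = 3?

S_0''(x) = 16 + 0·(x - 2), so S_0''(3) = 16. On the right, S_1''(3) = 2c, so c = 8.

8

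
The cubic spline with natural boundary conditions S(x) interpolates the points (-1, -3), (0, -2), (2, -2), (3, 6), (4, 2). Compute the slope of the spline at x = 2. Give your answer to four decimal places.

Let M_i = S''(x_i). Step sizes h_i = 1, 2, 1, 1; slopes of the chords Δ_i = (y_(i+1) - y_i)/h_i = 1, 0, 8, -4.
  1·M_0 + 6·M_1 + 2·M_2 = 6(Δ_1 - Δ_0) = -6
  2·M_1 + 6·M_2 + 1·M_3 = 6(Δ_2 - Δ_1) = 48
  1·M_2 + 4·M_3 + 1·M_4 = 6(Δ_3 - Δ_2) = -72
Natural end conditions: M_0 = M_4 = 0.
Solving: M_0 = 0, M_1 = -333/61, M_2 = 816/61, M_3 = -1302/61, M_4 = 0.
On [2, 3], S'(x) = b_2 + 2c_2·(x - 2) + 3d_2·(x - 2)² with b_2 = Δ_2 - h_2(2M_2 + M_3)/6 = 433/61, c_2 = M_2/2 = 408/61, d_2 = (M_3 - M_2)/(6h_2) = -353/61. So S'(2) = 433/61.

7.0984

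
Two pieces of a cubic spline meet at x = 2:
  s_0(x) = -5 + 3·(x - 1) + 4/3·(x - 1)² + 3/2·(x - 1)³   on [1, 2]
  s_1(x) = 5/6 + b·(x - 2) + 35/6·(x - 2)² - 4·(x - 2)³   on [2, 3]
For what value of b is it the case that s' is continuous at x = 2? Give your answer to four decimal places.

10.1667

s_0'(x) = 3 + 8/3·(x - 1) + 9/2·(x - 1)², so s_0'(2) = 61/6. On the right, s_1'(2) = b, so b = 61/6.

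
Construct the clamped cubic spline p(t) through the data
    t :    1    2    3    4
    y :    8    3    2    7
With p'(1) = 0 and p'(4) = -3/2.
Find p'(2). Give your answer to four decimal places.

-5.7000

Let M_i = p''(x_i). Step sizes h_i = 1, 1, 1; slopes of the chords Δ_i = (y_(i+1) - y_i)/h_i = -5, -1, 5.
  1·M_0 + 4·M_1 + 1·M_2 = 6(Δ_1 - Δ_0) = 24
  1·M_1 + 4·M_2 + 1·M_3 = 6(Δ_2 - Δ_1) = 36
Clamped end conditions give two more equations: 2h_0·M_0 + h_0·M_1 = 6(Δ_0 - p'(1)) = -30 and h_2·M_2 + 2h_2·M_3 = 6(p'(4) - Δ_2) = -39.
Solving: M_0 = -93/5, M_1 = 36/5, M_2 = 69/5, M_3 = -132/5.
On [2, 3], p'(t) = b_1 + 2c_1·(t - 2) + 3d_1·(t - 2)² with b_1 = Δ_1 - h_1(2M_1 + M_2)/6 = -57/10, c_1 = M_1/2 = 18/5, d_1 = (M_2 - M_1)/(6h_1) = 11/10. So p'(2) = -57/10.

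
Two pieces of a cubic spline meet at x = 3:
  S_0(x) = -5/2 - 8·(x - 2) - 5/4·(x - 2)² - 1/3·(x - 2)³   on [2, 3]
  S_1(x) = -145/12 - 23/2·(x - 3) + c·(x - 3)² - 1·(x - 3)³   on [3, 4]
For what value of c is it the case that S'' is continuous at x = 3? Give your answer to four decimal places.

S_0''(x) = -5/2 - 2·(x - 2), so S_0''(3) = -9/2. On the right, S_1''(3) = 2c, so c = -9/4.

-2.2500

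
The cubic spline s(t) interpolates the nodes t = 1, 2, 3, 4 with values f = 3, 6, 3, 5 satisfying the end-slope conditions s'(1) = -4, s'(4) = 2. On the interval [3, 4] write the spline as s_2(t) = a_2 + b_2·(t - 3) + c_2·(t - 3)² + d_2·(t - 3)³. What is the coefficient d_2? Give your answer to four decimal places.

With m_i denoting the second derivative at x_i, h_i = 1, 1, 1, and Δ_i = (y_(i+1) − y_i)/h_i = 3, -3, 2:
  1·m_0 + 4·m_1 + 1·m_2 = 6(Δ_1 - Δ_0) = -36
  1·m_1 + 4·m_2 + 1·m_3 = 6(Δ_2 - Δ_1) = 30
Clamped end conditions give two more equations: 2h_0·m_0 + h_0·m_1 = 6(Δ_0 - s'(1)) = 42 and h_2·m_2 + 2h_2·m_3 = 6(s'(4) - Δ_2) = 0.
Forward elimination and back-substitution give m_0 = 156/5, m_1 = -102/5, m_2 = 72/5, m_3 = -36/5.
On [3, 4], with s_2(t) = a_2 + b_2·(t - 3) + c_2·(t - 3)² + d_2·(t - 3)³: c_2 = m_2/2 = 36/5, d_2 = (m_3 - m_2)/(6h_2) = -18/5, b_2 = Δ_2 - h_2(2m_2 + m_3)/6 = -8/5.

-3.6000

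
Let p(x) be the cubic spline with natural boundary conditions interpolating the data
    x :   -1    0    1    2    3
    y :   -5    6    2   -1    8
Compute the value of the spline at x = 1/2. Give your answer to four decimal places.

Put M_i = p'' at the i-th knot. Here h = (1, 1, 1, 1) and Δ = (11, -4, -3, 9), so the interior equations h_(i-1)·M_(i-1) + 2(h_(i-1)+h_i)·M_i + h_i·M_(i+1) = 6(Δ_i − Δ_(i-1)) read
  1·M_0 + 4·M_1 + 1·M_2 = 6(Δ_1 - Δ_0) = -90
  1·M_1 + 4·M_2 + 1·M_3 = 6(Δ_2 - Δ_1) = 6
  1·M_2 + 4·M_3 + 1·M_4 = 6(Δ_3 - Δ_2) = 72
Natural end conditions: M_0 = M_4 = 0.
Hence M_0 = 0, M_1 = -93/4, M_2 = 3, M_3 = 69/4, M_4 = 0.
On [0, 1], p(x) = 6 + 13/4·x - 93/8·x² + 35/8·x³.
With x = 1/2: p(1/2) = 337/64.

5.2656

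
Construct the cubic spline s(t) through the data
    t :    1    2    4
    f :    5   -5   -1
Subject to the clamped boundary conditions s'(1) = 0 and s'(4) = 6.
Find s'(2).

-10

Write σ_i for s''(x_i). With h_i = 1, 2 and divided differences Δ_i = -10, 2, the continuity of s' gives the tridiagonal system
  1·σ_0 + 6·σ_1 + 2·σ_2 = 6(Δ_1 - Δ_0) = 72
Clamped end conditions give two more equations: 2h_0·σ_0 + h_0·σ_1 = 6(Δ_0 - s'(1)) = -60 and h_1·σ_1 + 2h_1·σ_2 = 6(s'(4) - Δ_1) = 24.
Hence σ_0 = -40, σ_1 = 20, σ_2 = -4.
On [2, 4], s'(t) = b_1 + 2c_1·(t - 2) + 3d_1·(t - 2)² with b_1 = Δ_1 - h_1(2σ_1 + σ_2)/6 = -10, c_1 = σ_1/2 = 10, d_1 = (σ_2 - σ_1)/(6h_1) = -2. So s'(2) = -10.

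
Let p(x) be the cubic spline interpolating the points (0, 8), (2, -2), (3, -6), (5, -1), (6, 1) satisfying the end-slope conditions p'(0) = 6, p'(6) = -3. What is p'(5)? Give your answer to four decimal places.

4.4355

Write M_i for p''(x_i). With h_i = 2, 1, 2, 1 and divided differences Δ_i = -5, -4, 5/2, 2, the continuity of p' gives the tridiagonal system
  2·M_0 + 6·M_1 + 1·M_2 = 6(Δ_1 - Δ_0) = 6
  1·M_1 + 6·M_2 + 2·M_3 = 6(Δ_2 - Δ_1) = 39
  2·M_2 + 6·M_3 + 1·M_4 = 6(Δ_3 - Δ_2) = -3
Clamped end conditions give two more equations: 2h_0·M_0 + h_0·M_1 = 6(Δ_0 - p'(0)) = -66 and h_3·M_3 + 2h_3·M_4 = 6(p'(6) - Δ_3) = -30.
Solving: M_0 = -616/31, M_1 = 209/31, M_2 = 164/31, M_3 = 8/31, M_4 = -469/31.
On [5, 6], p'(x) = b_3 + 2c_3·(x - 5) + 3d_3·(x - 5)² with b_3 = Δ_3 - h_3(2M_3 + M_4)/6 = 275/62, c_3 = M_3/2 = 4/31, d_3 = (M_4 - M_3)/(6h_3) = -159/62. So p'(5) = 275/62.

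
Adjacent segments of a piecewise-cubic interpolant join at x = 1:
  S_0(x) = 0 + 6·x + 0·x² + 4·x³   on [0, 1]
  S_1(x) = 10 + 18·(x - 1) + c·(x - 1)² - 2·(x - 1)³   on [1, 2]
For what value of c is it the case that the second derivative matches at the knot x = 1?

S_0''(x) = 0 + 24·x, so S_0''(1) = 24. On the right, S_1''(1) = 2c, so c = 12.

12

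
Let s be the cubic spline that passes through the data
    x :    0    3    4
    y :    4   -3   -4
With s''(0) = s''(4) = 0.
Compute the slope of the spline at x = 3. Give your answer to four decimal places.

Write M_i for s''(x_i). With h_i = 3, 1 and divided differences Δ_i = -7/3, -1, the continuity of s' gives the tridiagonal system
  3·M_0 + 8·M_1 + 1·M_2 = 6(Δ_1 - Δ_0) = 8
Natural end conditions: M_0 = M_2 = 0.
Solving: M_0 = 0, M_1 = 1, M_2 = 0.
On [3, 4], s'(x) = b_1 + 2c_1·(x - 3) + 3d_1·(x - 3)² with b_1 = Δ_1 - h_1(2M_1 + M_2)/6 = -4/3, c_1 = M_1/2 = 1/2, d_1 = (M_2 - M_1)/(6h_1) = -1/6. So s'(3) = -4/3.

-1.3333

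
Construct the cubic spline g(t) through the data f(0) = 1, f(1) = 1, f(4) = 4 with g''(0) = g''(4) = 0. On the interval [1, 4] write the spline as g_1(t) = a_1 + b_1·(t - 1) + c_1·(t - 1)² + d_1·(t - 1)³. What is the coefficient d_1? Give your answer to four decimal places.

-0.0417

Write m_i for g''(x_i). With h_i = 1, 3 and divided differences Δ_i = 0, 1, the continuity of g' gives the tridiagonal system
  1·m_0 + 8·m_1 + 3·m_2 = 6(Δ_1 - Δ_0) = 6
Natural end conditions: m_0 = m_2 = 0.
Solving the tridiagonal system: m_0 = 0, m_1 = 3/4, m_2 = 0.
On [1, 4], with g_1(t) = a_1 + b_1·(t - 1) + c_1·(t - 1)² + d_1·(t - 1)³: c_1 = m_1/2 = 3/8, d_1 = (m_2 - m_1)/(6h_1) = -1/24, b_1 = Δ_1 - h_1(2m_1 + m_2)/6 = 1/4.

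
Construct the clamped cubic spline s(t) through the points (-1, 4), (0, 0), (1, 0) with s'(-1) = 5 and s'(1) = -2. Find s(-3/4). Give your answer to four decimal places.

4.2539

Put σ_i = s'' at the i-th knot. Here h = (1, 1) and Δ = (-4, 0), so the interior equations h_(i-1)·σ_(i-1) + 2(h_(i-1)+h_i)·σ_i + h_i·σ_(i+1) = 6(Δ_i − Δ_(i-1)) read
  1·σ_0 + 4·σ_1 + 1·σ_2 = 6(Δ_1 - Δ_0) = 24
Clamped end conditions give two more equations: 2h_0·σ_0 + h_0·σ_1 = 6(Δ_0 - s'(-1)) = -54 and h_1·σ_1 + 2h_1·σ_2 = 6(s'(1) - Δ_1) = -12.
Solving the tridiagonal system: σ_0 = -73/2, σ_1 = 19, σ_2 = -31/2.
On [-1, 0], s(t) = 4 + 5·(t + 1) - 73/4·(t + 1)² + 37/4·(t + 1)³.
With (t + 1) = 1/4: s(-3/4) = 1089/256.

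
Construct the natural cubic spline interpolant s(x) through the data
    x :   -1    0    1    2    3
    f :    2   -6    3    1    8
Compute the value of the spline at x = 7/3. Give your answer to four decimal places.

2.0370

Write σ_i for s''(x_i). With h_i = 1, 1, 1, 1 and divided differences Δ_i = -8, 9, -2, 7, the continuity of s' gives the tridiagonal system
  1·σ_0 + 4·σ_1 + 1·σ_2 = 6(Δ_1 - Δ_0) = 102
  1·σ_1 + 4·σ_2 + 1·σ_3 = 6(Δ_2 - Δ_1) = -66
  1·σ_2 + 4·σ_3 + 1·σ_4 = 6(Δ_3 - Δ_2) = 54
Natural end conditions: σ_0 = σ_4 = 0.
Hence σ_0 = 0, σ_1 = 33, σ_2 = -30, σ_3 = 21, σ_4 = 0.
On [2, 3], s(x) = 1 + 0·(x - 2) + 21/2·(x - 2)² - 7/2·(x - 2)³.
With (x - 2) = 1/3: s(7/3) = 55/27.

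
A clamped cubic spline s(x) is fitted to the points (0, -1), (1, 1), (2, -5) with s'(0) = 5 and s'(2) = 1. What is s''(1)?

-20

With m_i denoting the second derivative at x_i, h_i = 1, 1, and Δ_i = (y_(i+1) − y_i)/h_i = 2, -6:
  1·m_0 + 4·m_1 + 1·m_2 = 6(Δ_1 - Δ_0) = -48
Clamped end conditions give two more equations: 2h_0·m_0 + h_0·m_1 = 6(Δ_0 - s'(0)) = -18 and h_1·m_1 + 2h_1·m_2 = 6(s'(2) - Δ_1) = 42.
Hence m_0 = 1, m_1 = -20, m_2 = 31.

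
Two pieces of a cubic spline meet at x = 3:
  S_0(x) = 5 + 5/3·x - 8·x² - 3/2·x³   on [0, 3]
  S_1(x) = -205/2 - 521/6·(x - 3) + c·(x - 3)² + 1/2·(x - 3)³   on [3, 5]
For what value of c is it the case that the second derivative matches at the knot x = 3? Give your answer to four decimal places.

S_0''(x) = -16 - 9·x, so S_0''(3) = -43. On the right, S_1''(3) = 2c, so c = -43/2.

-21.5000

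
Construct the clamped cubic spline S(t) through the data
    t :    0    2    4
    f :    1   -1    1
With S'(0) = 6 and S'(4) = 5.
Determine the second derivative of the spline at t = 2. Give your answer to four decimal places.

Put m_i = S'' at the i-th knot. Here h = (2, 2) and Δ = (-1, 1), so the interior equations h_(i-1)·m_(i-1) + 2(h_(i-1)+h_i)·m_i + h_i·m_(i+1) = 6(Δ_i − Δ_(i-1)) read
  2·m_0 + 8·m_1 + 2·m_2 = 6(Δ_1 - Δ_0) = 12
Clamped end conditions give two more equations: 2h_0·m_0 + h_0·m_1 = 6(Δ_0 - S'(0)) = -42 and h_1·m_1 + 2h_1·m_2 = 6(S'(4) - Δ_1) = 24.
Solving the tridiagonal system: m_0 = -49/4, m_1 = 7/2, m_2 = 17/4.

3.5000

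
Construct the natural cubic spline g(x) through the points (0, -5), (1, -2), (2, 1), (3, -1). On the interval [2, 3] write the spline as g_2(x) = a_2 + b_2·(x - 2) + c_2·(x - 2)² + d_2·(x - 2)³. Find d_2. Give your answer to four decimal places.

Let M_i = g''(x_i). Step sizes h_i = 1, 1, 1; slopes of the chords Δ_i = (y_(i+1) - y_i)/h_i = 3, 3, -2.
  1·M_0 + 4·M_1 + 1·M_2 = 6(Δ_1 - Δ_0) = 0
  1·M_1 + 4·M_2 + 1·M_3 = 6(Δ_2 - Δ_1) = -30
Natural end conditions: M_0 = M_3 = 0.
Hence M_0 = 0, M_1 = 2, M_2 = -8, M_3 = 0.
On [2, 3], with g_2(x) = a_2 + b_2·(x - 2) + c_2·(x - 2)² + d_2·(x - 2)³: c_2 = M_2/2 = -4, d_2 = (M_3 - M_2)/(6h_2) = 4/3, b_2 = Δ_2 - h_2(2M_2 + M_3)/6 = 2/3.

1.3333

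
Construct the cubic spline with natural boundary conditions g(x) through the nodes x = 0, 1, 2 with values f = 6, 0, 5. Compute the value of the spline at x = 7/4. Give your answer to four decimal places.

Put M_i = g'' at the i-th knot. Here h = (1, 1) and Δ = (-6, 5), so the interior equations h_(i-1)·M_(i-1) + 2(h_(i-1)+h_i)·M_i + h_i·M_(i+1) = 6(Δ_i − Δ_(i-1)) read
  1·M_0 + 4·M_1 + 1·M_2 = 6(Δ_1 - Δ_0) = 66
Natural end conditions: M_0 = M_2 = 0.
Forward elimination and back-substitution give M_0 = 0, M_1 = 33/2, M_2 = 0.
On [1, 2], g(x) = 0 - 1/2·(x - 1) + 33/4·(x - 1)² - 11/4·(x - 1)³.
With (x - 1) = 3/4: g(7/4) = 795/256.

3.1055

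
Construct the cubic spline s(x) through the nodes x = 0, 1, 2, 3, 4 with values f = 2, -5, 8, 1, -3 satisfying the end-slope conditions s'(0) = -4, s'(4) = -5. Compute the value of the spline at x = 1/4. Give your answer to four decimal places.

0.1512

Let M_i = s''(x_i). Step sizes h_i = 1, 1, 1, 1; slopes of the chords Δ_i = (y_(i+1) - y_i)/h_i = -7, 13, -7, -4.
  1·M_0 + 4·M_1 + 1·M_2 = 6(Δ_1 - Δ_0) = 120
  1·M_1 + 4·M_2 + 1·M_3 = 6(Δ_2 - Δ_1) = -120
  1·M_2 + 4·M_3 + 1·M_4 = 6(Δ_3 - Δ_2) = 18
Clamped end conditions give two more equations: 2h_0·M_0 + h_0·M_1 = 6(Δ_0 - s'(0)) = -18 and h_3·M_3 + 2h_3·M_4 = 6(s'(4) - Δ_3) = -6.
Solving the tridiagonal system: M_0 = -479/14, M_1 = 353/7, M_2 = -95/2, M_3 = 137/7, M_4 = -179/14.
On [0, 1], s(x) = 2 - 4·x - 479/28·x² + 395/28·x³.
With x = 1/4: s(1/4) = 271/1792.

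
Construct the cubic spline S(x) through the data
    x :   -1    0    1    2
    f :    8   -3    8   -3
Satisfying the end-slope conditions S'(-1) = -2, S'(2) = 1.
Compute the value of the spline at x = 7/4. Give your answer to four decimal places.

Let m_i = S''(x_i). Step sizes h_i = 1, 1, 1; slopes of the chords Δ_i = (y_(i+1) - y_i)/h_i = -11, 11, -11.
  1·m_0 + 4·m_1 + 1·m_2 = 6(Δ_1 - Δ_0) = 132
  1·m_1 + 4·m_2 + 1·m_3 = 6(Δ_2 - Δ_1) = -132
Clamped end conditions give two more equations: 2h_0·m_0 + h_0·m_1 = 6(Δ_0 - S'(-1)) = -54 and h_2·m_2 + 2h_2·m_3 = 6(S'(2) - Δ_2) = 72.
Solving the tridiagonal system: m_0 = -296/5, m_1 = 322/5, m_2 = -332/5, m_3 = 346/5.
On [1, 2], S(x) = 8 - 2/5·(x - 1) - 166/5·(x - 1)² + 113/5·(x - 1)³.
With (x - 1) = 3/4: S(7/4) = -461/320.

-1.4406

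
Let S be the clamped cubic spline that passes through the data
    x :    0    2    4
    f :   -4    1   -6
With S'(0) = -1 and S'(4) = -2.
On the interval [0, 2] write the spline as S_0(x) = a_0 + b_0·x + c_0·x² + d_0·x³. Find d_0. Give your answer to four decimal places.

Let σ_i = S''(x_i). Step sizes h_i = 2, 2; slopes of the chords Δ_i = (y_(i+1) - y_i)/h_i = 5/2, -7/2.
  2·σ_0 + 8·σ_1 + 2·σ_2 = 6(Δ_1 - Δ_0) = -36
Clamped end conditions give two more equations: 2h_0·σ_0 + h_0·σ_1 = 6(Δ_0 - S'(0)) = 21 and h_1·σ_1 + 2h_1·σ_2 = 6(S'(4) - Δ_1) = 9.
Forward elimination and back-substitution give σ_0 = 19/2, σ_1 = -17/2, σ_2 = 13/2.
On [0, 2], with S_0(x) = a_0 + b_0·x + c_0·x² + d_0·x³: c_0 = σ_0/2 = 19/4, d_0 = (σ_1 - σ_0)/(6h_0) = -3/2, b_0 = Δ_0 - h_0(2σ_0 + σ_1)/6 = -1.

-1.5000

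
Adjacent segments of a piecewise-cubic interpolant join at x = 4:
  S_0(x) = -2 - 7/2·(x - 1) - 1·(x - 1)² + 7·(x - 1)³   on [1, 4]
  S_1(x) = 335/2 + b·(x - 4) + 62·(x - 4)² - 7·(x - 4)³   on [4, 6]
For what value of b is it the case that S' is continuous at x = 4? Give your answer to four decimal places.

S_0'(x) = -7/2 - 2·(x - 1) + 21·(x - 1)², so S_0'(4) = 359/2. On the right, S_1'(4) = b, so b = 359/2.

179.5000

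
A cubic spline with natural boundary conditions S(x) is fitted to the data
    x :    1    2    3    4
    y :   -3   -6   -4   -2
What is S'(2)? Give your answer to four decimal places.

-0.3333

Let m_i = S''(x_i). Step sizes h_i = 1, 1, 1; slopes of the chords Δ_i = (y_(i+1) - y_i)/h_i = -3, 2, 2.
  1·m_0 + 4·m_1 + 1·m_2 = 6(Δ_1 - Δ_0) = 30
  1·m_1 + 4·m_2 + 1·m_3 = 6(Δ_2 - Δ_1) = 0
Natural end conditions: m_0 = m_3 = 0.
Solving the tridiagonal system: m_0 = 0, m_1 = 8, m_2 = -2, m_3 = 0.
On [2, 3], S'(x) = b_1 + 2c_1·(x - 2) + 3d_1·(x - 2)² with b_1 = Δ_1 - h_1(2m_1 + m_2)/6 = -1/3, c_1 = m_1/2 = 4, d_1 = (m_2 - m_1)/(6h_1) = -5/3. So S'(2) = -1/3.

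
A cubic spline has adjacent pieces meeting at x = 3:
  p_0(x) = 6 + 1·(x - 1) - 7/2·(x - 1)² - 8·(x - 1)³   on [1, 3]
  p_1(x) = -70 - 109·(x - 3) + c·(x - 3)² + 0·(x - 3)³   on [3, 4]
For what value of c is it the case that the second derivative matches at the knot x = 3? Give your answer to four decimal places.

-51.5000

p_0''(x) = -7 - 48·(x - 1), so p_0''(3) = -103. On the right, p_1''(3) = 2c, so c = -103/2.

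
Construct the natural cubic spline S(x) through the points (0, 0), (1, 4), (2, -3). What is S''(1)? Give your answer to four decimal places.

-16.5000

Let M_i = S''(x_i). Step sizes h_i = 1, 1; slopes of the chords Δ_i = (y_(i+1) - y_i)/h_i = 4, -7.
  1·M_0 + 4·M_1 + 1·M_2 = 6(Δ_1 - Δ_0) = -66
Natural end conditions: M_0 = M_2 = 0.
Forward elimination and back-substitution give M_0 = 0, M_1 = -33/2, M_2 = 0.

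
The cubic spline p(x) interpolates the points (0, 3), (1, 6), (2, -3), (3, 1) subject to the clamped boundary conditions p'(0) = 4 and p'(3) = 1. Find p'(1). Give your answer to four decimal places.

Let σ_i = p''(x_i). Step sizes h_i = 1, 1, 1; slopes of the chords Δ_i = (y_(i+1) - y_i)/h_i = 3, -9, 4.
  1·σ_0 + 4·σ_1 + 1·σ_2 = 6(Δ_1 - Δ_0) = -72
  1·σ_1 + 4·σ_2 + 1·σ_3 = 6(Δ_2 - Δ_1) = 78
Clamped end conditions give two more equations: 2h_0·σ_0 + h_0·σ_1 = 6(Δ_0 - p'(0)) = -6 and h_2·σ_2 + 2h_2·σ_3 = 6(p'(3) - Δ_2) = -18.
Hence σ_0 = 58/5, σ_1 = -146/5, σ_2 = 166/5, σ_3 = -128/5.
On [1, 2], p'(x) = b_1 + 2c_1·(x - 1) + 3d_1·(x - 1)² with b_1 = Δ_1 - h_1(2σ_1 + σ_2)/6 = -24/5, c_1 = σ_1/2 = -73/5, d_1 = (σ_2 - σ_1)/(6h_1) = 52/5. So p'(1) = -24/5.

-4.8000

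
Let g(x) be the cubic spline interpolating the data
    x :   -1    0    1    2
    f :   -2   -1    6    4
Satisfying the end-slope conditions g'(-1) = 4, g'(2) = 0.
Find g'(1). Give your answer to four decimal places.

2.6667

Let M_i = g''(x_i). Step sizes h_i = 1, 1, 1; slopes of the chords Δ_i = (y_(i+1) - y_i)/h_i = 1, 7, -2.
  1·M_0 + 4·M_1 + 1·M_2 = 6(Δ_1 - Δ_0) = 36
  1·M_1 + 4·M_2 + 1·M_3 = 6(Δ_2 - Δ_1) = -54
Clamped end conditions give two more equations: 2h_0·M_0 + h_0·M_1 = 6(Δ_0 - g'(-1)) = -18 and h_2·M_2 + 2h_2·M_3 = 6(g'(2) - Δ_2) = 12.
Forward elimination and back-substitution give M_0 = -56/3, M_1 = 58/3, M_2 = -68/3, M_3 = 52/3.
On [1, 2], g'(x) = b_2 + 2c_2·(x - 1) + 3d_2·(x - 1)² with b_2 = Δ_2 - h_2(2M_2 + M_3)/6 = 8/3, c_2 = M_2/2 = -34/3, d_2 = (M_3 - M_2)/(6h_2) = 20/3. So g'(1) = 8/3.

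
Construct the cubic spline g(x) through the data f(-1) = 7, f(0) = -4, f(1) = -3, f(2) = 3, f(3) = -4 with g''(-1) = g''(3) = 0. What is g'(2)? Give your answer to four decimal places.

Let M_i = g''(x_i). Step sizes h_i = 1, 1, 1, 1; slopes of the chords Δ_i = (y_(i+1) - y_i)/h_i = -11, 1, 6, -7.
  1·M_0 + 4·M_1 + 1·M_2 = 6(Δ_1 - Δ_0) = 72
  1·M_1 + 4·M_2 + 1·M_3 = 6(Δ_2 - Δ_1) = 30
  1·M_2 + 4·M_3 + 1·M_4 = 6(Δ_3 - Δ_2) = -78
Natural end conditions: M_0 = M_4 = 0.
Hence M_0 = 0, M_1 = 63/4, M_2 = 9, M_3 = -87/4, M_4 = 0.
On [2, 3], g'(x) = b_3 + 2c_3·(x - 2) + 3d_3·(x - 2)² with b_3 = Δ_3 - h_3(2M_3 + M_4)/6 = 1/4, c_3 = M_3/2 = -87/8, d_3 = (M_4 - M_3)/(6h_3) = 29/8. So g'(2) = 1/4.

0.2500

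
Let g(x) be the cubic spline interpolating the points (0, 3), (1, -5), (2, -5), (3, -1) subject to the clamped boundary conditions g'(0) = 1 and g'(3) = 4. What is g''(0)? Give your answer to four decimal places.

Write m_i for g''(x_i). With h_i = 1, 1, 1 and divided differences Δ_i = -8, 0, 4, the continuity of g' gives the tridiagonal system
  1·m_0 + 4·m_1 + 1·m_2 = 6(Δ_1 - Δ_0) = 48
  1·m_1 + 4·m_2 + 1·m_3 = 6(Δ_2 - Δ_1) = 24
Clamped end conditions give two more equations: 2h_0·m_0 + h_0·m_1 = 6(Δ_0 - g'(0)) = -54 and h_2·m_2 + 2h_2·m_3 = 6(g'(3) - Δ_2) = 0.
Hence m_0 = -188/5, m_1 = 106/5, m_2 = 4/5, m_3 = -2/5.

-37.6000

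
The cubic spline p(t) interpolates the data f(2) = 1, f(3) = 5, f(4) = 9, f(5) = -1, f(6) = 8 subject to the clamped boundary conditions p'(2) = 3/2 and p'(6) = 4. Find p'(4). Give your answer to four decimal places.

-6.2500

Let M_i = p''(x_i). Step sizes h_i = 1, 1, 1, 1; slopes of the chords Δ_i = (y_(i+1) - y_i)/h_i = 4, 4, -10, 9.
  1·M_0 + 4·M_1 + 1·M_2 = 6(Δ_1 - Δ_0) = 0
  1·M_1 + 4·M_2 + 1·M_3 = 6(Δ_2 - Δ_1) = -84
  1·M_2 + 4·M_3 + 1·M_4 = 6(Δ_3 - Δ_2) = 114
Clamped end conditions give two more equations: 2h_0·M_0 + h_0·M_1 = 6(Δ_0 - p'(2)) = 15 and h_3·M_3 + 2h_3·M_4 = 6(p'(6) - Δ_3) = -30.
Solving the tridiagonal system: M_0 = 29/8, M_1 = 31/4, M_2 = -277/8, M_3 = 187/4, M_4 = -307/8.
On [4, 5], p'(t) = b_2 + 2c_2·(t - 4) + 3d_2·(t - 4)² with b_2 = Δ_2 - h_2(2M_2 + M_3)/6 = -25/4, c_2 = M_2/2 = -277/16, d_2 = (M_3 - M_2)/(6h_2) = 217/16. So p'(4) = -25/4.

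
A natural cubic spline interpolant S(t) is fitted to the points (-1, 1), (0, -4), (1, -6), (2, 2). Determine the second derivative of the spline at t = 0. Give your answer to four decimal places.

0.8000

Let M_i = S''(x_i). Step sizes h_i = 1, 1, 1; slopes of the chords Δ_i = (y_(i+1) - y_i)/h_i = -5, -2, 8.
  1·M_0 + 4·M_1 + 1·M_2 = 6(Δ_1 - Δ_0) = 18
  1·M_1 + 4·M_2 + 1·M_3 = 6(Δ_2 - Δ_1) = 60
Natural end conditions: M_0 = M_3 = 0.
Solving: M_0 = 0, M_1 = 4/5, M_2 = 74/5, M_3 = 0.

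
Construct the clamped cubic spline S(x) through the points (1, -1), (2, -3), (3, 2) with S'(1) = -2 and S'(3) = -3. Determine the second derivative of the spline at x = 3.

Put M_i = S'' at the i-th knot. Here h = (1, 1) and Δ = (-2, 5), so the interior equations h_(i-1)·M_(i-1) + 2(h_(i-1)+h_i)·M_i + h_i·M_(i+1) = 6(Δ_i − Δ_(i-1)) read
  1·M_0 + 4·M_1 + 1·M_2 = 6(Δ_1 - Δ_0) = 42
Clamped end conditions give two more equations: 2h_0·M_0 + h_0·M_1 = 6(Δ_0 - S'(1)) = 0 and h_1·M_1 + 2h_1·M_2 = 6(S'(3) - Δ_1) = -48.
Solving: M_0 = -11, M_1 = 22, M_2 = -35.

-35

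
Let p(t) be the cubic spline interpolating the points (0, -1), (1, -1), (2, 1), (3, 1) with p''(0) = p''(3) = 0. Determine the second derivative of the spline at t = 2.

Put σ_i = p'' at the i-th knot. Here h = (1, 1, 1) and Δ = (0, 2, 0), so the interior equations h_(i-1)·σ_(i-1) + 2(h_(i-1)+h_i)·σ_i + h_i·σ_(i+1) = 6(Δ_i − Δ_(i-1)) read
  1·σ_0 + 4·σ_1 + 1·σ_2 = 6(Δ_1 - Δ_0) = 12
  1·σ_1 + 4·σ_2 + 1·σ_3 = 6(Δ_2 - Δ_1) = -12
Natural end conditions: σ_0 = σ_3 = 0.
Solving: σ_0 = 0, σ_1 = 4, σ_2 = -4, σ_3 = 0.

-4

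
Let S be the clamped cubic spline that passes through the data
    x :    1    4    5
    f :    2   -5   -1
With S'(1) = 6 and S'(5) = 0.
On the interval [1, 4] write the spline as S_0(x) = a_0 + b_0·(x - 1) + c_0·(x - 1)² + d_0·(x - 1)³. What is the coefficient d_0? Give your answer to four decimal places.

1.5046

With M_i denoting the second derivative at x_i, h_i = 3, 1, and Δ_i = (y_(i+1) − y_i)/h_i = -7/3, 4:
  3·M_0 + 8·M_1 + 1·M_2 = 6(Δ_1 - Δ_0) = 38
Clamped end conditions give two more equations: 2h_0·M_0 + h_0·M_1 = 6(Δ_0 - S'(1)) = -50 and h_1·M_1 + 2h_1·M_2 = 6(S'(5) - Δ_1) = -24.
Forward elimination and back-substitution give M_0 = -175/12, M_1 = 25/2, M_2 = -73/4.
On [1, 4], with S_0(x) = a_0 + b_0·(x - 1) + c_0·(x - 1)² + d_0·(x - 1)³: c_0 = M_0/2 = -175/24, d_0 = (M_1 - M_0)/(6h_0) = 325/216, b_0 = Δ_0 - h_0(2M_0 + M_1)/6 = 6.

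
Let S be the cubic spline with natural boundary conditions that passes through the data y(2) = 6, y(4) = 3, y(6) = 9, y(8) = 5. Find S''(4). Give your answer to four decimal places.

Put σ_i = S'' at the i-th knot. Here h = (2, 2, 2) and Δ = (-3/2, 3, -2), so the interior equations h_(i-1)·σ_(i-1) + 2(h_(i-1)+h_i)·σ_i + h_i·σ_(i+1) = 6(Δ_i − Δ_(i-1)) read
  2·σ_0 + 8·σ_1 + 2·σ_2 = 6(Δ_1 - Δ_0) = 27
  2·σ_1 + 8·σ_2 + 2·σ_3 = 6(Δ_2 - Δ_1) = -30
Natural end conditions: σ_0 = σ_3 = 0.
Hence σ_0 = 0, σ_1 = 23/5, σ_2 = -49/10, σ_3 = 0.

4.6000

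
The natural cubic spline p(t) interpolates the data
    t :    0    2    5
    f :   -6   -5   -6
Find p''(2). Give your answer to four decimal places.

Let M_i = p''(x_i). Step sizes h_i = 2, 3; slopes of the chords Δ_i = (y_(i+1) - y_i)/h_i = 1/2, -1/3.
  2·M_0 + 10·M_1 + 3·M_2 = 6(Δ_1 - Δ_0) = -5
Natural end conditions: M_0 = M_2 = 0.
Forward elimination and back-substitution give M_0 = 0, M_1 = -1/2, M_2 = 0.

-0.5000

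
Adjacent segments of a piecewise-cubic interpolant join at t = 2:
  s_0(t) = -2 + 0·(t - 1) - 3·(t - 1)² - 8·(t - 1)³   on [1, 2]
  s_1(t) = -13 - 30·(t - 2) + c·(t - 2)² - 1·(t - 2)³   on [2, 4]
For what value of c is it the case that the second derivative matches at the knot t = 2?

s_0''(t) = -6 - 48·(t - 1), so s_0''(2) = -54. On the right, s_1''(2) = 2c, so c = -27.

-27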